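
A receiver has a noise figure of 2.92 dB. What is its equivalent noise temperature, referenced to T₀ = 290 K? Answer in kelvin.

F = 10^(2.92/10) = 1.95884
T_e = (F − 1)·T₀ = (1.95884 − 1) × 290 = 278 K

278 K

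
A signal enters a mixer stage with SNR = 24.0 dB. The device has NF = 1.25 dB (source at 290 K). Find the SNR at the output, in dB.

By definition F = SNR_in/SNR_out, so in dB: SNR_out = SNR_in − NF
SNR_out = 24.0 − 1.25 = 22.75 dB

22.75 dB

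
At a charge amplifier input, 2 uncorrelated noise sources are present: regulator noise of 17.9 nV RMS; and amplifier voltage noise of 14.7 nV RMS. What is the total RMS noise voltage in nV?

23.2 nV

Uncorrelated sources add in power (mean-square): V_tot = √(ΣV_i²)
V_tot = √[(1.79×10⁻⁸)² + (1.47×10⁻⁸)²] = 2.32×10⁻⁸ V = 23.2 nV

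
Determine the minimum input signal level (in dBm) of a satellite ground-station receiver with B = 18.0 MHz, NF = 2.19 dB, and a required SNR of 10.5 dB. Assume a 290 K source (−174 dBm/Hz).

Sensitivity = −174 + 10 log₁₀(B) + NF + SNR_min
= −174 + 72.55 + 2.19 + 10.5
= −88.76 dBm → −88.8 dBm

−88.8 dBm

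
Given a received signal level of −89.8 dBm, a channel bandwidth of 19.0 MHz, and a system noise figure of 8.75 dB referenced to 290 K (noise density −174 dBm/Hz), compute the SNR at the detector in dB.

2.7 dB

Noise floor: N = −174 + 10 log₁₀(B) + NF
10 log₁₀(1.90×10⁷) = 72.79 dB
N = −174 + 72.79 + 8.75 = −92.46 dBm
SNR = P_sig − N = −89.8 − (−92.46) = 2.66 dB → 2.7 dB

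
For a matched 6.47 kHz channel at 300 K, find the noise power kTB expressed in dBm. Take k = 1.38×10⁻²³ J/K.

−135.7 dBm

P_n = kTB = 1.38×10⁻²³ × 300 × 6.47×10³ = 2.68×10⁻¹⁷ W
In dBm: 10 log₁₀(2.68×10⁻¹⁷ / 10⁻³) = −135.7 dBm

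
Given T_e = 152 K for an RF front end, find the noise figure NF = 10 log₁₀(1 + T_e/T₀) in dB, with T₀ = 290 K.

F = 1 + T_e/T₀ = 1 + 152/290 = 1.52414
NF = 10 log₁₀(1.52414) = 1.83 dB

1.83 dB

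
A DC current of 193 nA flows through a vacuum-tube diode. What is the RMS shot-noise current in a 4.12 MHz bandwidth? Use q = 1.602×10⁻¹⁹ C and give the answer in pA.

I_n = √(2qI·B)
2qI·B = 2 × 1.602×10⁻¹⁹ × 1.93×10⁻⁷ × 4.12×10⁶ = 2.55×10⁻¹⁹ A²
I_n = √(2.55×10⁻¹⁹) = 5.05×10⁻¹⁰ A = 505 pA

505 pA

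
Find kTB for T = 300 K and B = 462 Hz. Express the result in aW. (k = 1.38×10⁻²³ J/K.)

P_n = kTB = 1.38×10⁻²³ × 300 × 4.62×10² = 1.91×10⁻¹⁸ W = 1.91 aW

1.91 aW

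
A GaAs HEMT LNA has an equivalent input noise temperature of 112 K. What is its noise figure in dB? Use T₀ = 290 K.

1.42 dB

F = 1 + T_e/T₀ = 1 + 112/290 = 1.38621
NF = 10 log₁₀(1.38621) = 1.42 dB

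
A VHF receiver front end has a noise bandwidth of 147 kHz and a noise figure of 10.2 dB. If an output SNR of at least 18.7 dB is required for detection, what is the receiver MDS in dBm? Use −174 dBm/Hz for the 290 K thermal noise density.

Sensitivity = −174 + 10 log₁₀(B) + NF + SNR_min
= −174 + 51.67 + 10.2 + 18.7
= −93.43 dBm → −93.4 dBm

−93.4 dBm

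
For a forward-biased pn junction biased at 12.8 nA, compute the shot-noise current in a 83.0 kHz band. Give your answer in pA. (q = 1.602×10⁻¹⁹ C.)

18.4 pA

I_n = √(2qI·B)
2qI·B = 2 × 1.602×10⁻¹⁹ × 1.28×10⁻⁸ × 8.30×10⁴ = 3.40×10⁻²² A²
I_n = √(3.40×10⁻²²) = 1.84×10⁻¹¹ A = 18.4 pA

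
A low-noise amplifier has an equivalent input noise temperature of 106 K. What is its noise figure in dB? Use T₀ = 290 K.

F = 1 + T_e/T₀ = 1 + 106/290 = 1.36552
NF = 10 log₁₀(1.36552) = 1.35 dB

1.35 dB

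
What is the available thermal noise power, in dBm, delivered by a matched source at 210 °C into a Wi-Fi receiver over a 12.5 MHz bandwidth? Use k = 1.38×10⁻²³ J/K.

T = 210 °C + 273.15 = 483.15 K
P_n = kTB = 1.38×10⁻²³ × 483.15 × 1.25×10⁷ = 8.33×10⁻¹⁴ W
In dBm: 10 log₁₀(8.33×10⁻¹⁴ / 10⁻³) = −100.8 dBm

−100.8 dBm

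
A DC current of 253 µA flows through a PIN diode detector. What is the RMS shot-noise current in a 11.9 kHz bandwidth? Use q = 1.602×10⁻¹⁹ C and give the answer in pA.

I_n = √(2qI·B)
2qI·B = 2 × 1.602×10⁻¹⁹ × 2.53×10⁻⁴ × 1.19×10⁴ = 9.65×10⁻¹⁹ A²
I_n = √(9.65×10⁻¹⁹) = 9.82×10⁻¹⁰ A = 982 pA

982 pA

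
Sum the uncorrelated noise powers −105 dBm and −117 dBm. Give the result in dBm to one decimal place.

−104.7 dBm

Convert to linear, add, convert back:
P₁ = 3.16×10⁻¹⁴ W, P₂ = 2.00×10⁻¹⁵ W
P_tot = 3.36×10⁻¹⁴ W → 10 log₁₀(P_tot / 10⁻³) = −104.7 dBm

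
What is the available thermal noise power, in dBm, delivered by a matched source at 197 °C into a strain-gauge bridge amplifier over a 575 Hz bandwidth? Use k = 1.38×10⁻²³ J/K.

T = 197 °C + 273.15 = 470.15 K
P_n = kTB = 1.38×10⁻²³ × 470.15 × 5.75×10² = 3.73×10⁻¹⁸ W
In dBm: 10 log₁₀(3.73×10⁻¹⁸ / 10⁻³) = −144.3 dBm

−144.3 dBm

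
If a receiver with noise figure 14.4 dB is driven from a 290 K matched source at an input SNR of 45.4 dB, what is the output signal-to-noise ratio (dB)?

By definition F = SNR_in/SNR_out, so in dB: SNR_out = SNR_in − NF
SNR_out = 45.4 − 14.4 = 31.0 dB

31.0 dB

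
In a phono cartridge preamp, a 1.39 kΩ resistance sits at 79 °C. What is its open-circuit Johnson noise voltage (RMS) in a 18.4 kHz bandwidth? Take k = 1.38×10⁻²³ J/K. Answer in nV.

T = 79 °C + 273.15 = 352.15 K
V_n = √(4kTRB)
4kTRB = 4 × 1.38×10⁻²³ × 352.15 × 1.39×10³ × 1.84×10⁴ = 4.97×10⁻¹³ V²
V_n = √(4.97×10⁻¹³) = 7.05×10⁻⁷ V = 705 nV

705 nV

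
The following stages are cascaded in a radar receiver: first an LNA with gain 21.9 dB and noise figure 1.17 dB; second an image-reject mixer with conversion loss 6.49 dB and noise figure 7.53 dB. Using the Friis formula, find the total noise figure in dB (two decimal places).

1.27 dB

Convert to linear (a loss of L dB is a gain of −L dB): F_i = 10^(NF_i/10), G_i = 10^(G_i,dB/10)
  Stage 1: F_1 = 10^(1.17/10) = 1.309, G_1 = 10^(21.9/10) = 154.9
  Stage 2: F_2 = 10^(7.53/10) = 5.662, G_2 = 10^(−6.49/10) = 0.2244
Friis cascade:
  F = 1.309 + (5.662 − 1)/154.9 = 1.339
NF = 10 log₁₀(1.339) = 1.27 dB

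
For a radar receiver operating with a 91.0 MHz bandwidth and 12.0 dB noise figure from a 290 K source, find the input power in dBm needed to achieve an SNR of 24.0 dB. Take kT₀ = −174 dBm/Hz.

−58.4 dBm

Sensitivity = −174 + 10 log₁₀(B) + NF + SNR_min
= −174 + 79.59 + 12.0 + 24.0
= −58.41 dBm → −58.4 dBm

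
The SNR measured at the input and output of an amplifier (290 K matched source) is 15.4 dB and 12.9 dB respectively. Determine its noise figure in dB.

NF (dB) = SNR_in(dB) − SNR_out(dB) when the source is at T₀
NF = 15.4 − 12.9 = 2.5 dB

2.5 dB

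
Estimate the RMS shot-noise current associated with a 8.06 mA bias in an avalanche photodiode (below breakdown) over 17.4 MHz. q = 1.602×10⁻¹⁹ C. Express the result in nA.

212 nA

I_n = √(2qI·B)
2qI·B = 2 × 1.602×10⁻¹⁹ × 8.06×10⁻³ × 1.74×10⁷ = 4.49×10⁻¹⁴ A²
I_n = √(4.49×10⁻¹⁴) = 2.12×10⁻⁷ A = 212 nA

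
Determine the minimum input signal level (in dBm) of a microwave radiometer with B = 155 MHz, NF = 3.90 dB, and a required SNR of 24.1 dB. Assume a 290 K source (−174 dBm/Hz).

−64.1 dBm

Sensitivity = −174 + 10 log₁₀(B) + NF + SNR_min
= −174 + 81.9 + 3.90 + 24.1
= −64.10 dBm → −64.1 dBm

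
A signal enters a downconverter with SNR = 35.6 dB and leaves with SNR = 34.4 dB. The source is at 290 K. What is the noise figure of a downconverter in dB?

1.2 dB

NF (dB) = SNR_in(dB) − SNR_out(dB) when the source is at T₀
NF = 35.6 − 34.4 = 1.2 dB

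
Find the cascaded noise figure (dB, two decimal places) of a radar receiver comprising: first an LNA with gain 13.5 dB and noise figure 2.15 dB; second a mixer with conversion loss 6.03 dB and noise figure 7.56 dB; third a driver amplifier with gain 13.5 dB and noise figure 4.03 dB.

Convert to linear (a loss of L dB is a gain of −L dB): F_i = 10^(NF_i/10), G_i = 10^(G_i,dB/10)
  Stage 1: F_1 = 10^(2.15/10) = 1.641, G_1 = 10^(13.5/10) = 22.39
  Stage 2: F_2 = 10^(7.56/10) = 5.702, G_2 = 10^(−6.03/10) = 0.2495
  Stage 3: F_3 = 10^(4.03/10) = 2.529, G_3 = 10^(13.5/10) = 22.39
Friis cascade:
  F = 1.641 + (5.702 − 1)/22.39 + (2.529 − 1)/5.585 = 2.124
NF = 10 log₁₀(2.124) = 3.27 dB

3.27 dB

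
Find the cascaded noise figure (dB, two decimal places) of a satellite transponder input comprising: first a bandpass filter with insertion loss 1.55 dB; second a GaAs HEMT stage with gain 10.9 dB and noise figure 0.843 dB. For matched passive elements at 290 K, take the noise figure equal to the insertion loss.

2.39 dB

Convert to linear (a loss of L dB is a gain of −L dB): F_i = 10^(NF_i/10), G_i = 10^(G_i,dB/10)
  Stage 1: F_1 = 10^(1.55/10) = 1.429, G_1 = 10^(−1.55/10) = 0.6998
  Stage 2: F_2 = 10^(0.843/10) = 1.214, G_2 = 10^(10.9/10) = 12.30
Friis cascade:
  F = 1.429 + (1.214 − 1)/0.6998 = 1.735
NF = 10 log₁₀(1.735) = 2.39 dB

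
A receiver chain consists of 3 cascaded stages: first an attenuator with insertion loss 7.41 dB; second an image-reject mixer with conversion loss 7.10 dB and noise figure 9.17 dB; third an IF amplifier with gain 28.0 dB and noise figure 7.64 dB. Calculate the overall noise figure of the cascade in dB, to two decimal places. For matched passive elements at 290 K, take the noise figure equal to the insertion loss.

Convert to linear (a loss of L dB is a gain of −L dB): F_i = 10^(NF_i/10), G_i = 10^(G_i,dB/10)
  Stage 1: F_1 = 10^(7.41/10) = 5.508, G_1 = 10^(−7.41/10) = 0.1816
  Stage 2: F_2 = 10^(9.17/10) = 8.260, G_2 = 10^(−7.10/10) = 0.1950
  Stage 3: F_3 = 10^(7.64/10) = 5.808, G_3 = 10^(28.0/10) = 631.0
Friis cascade:
  F = 5.508 + (8.260 − 1)/0.1816 + (5.808 − 1)/0.03540 = 181.3
NF = 10 log₁₀(181.3) = 22.58 dB

22.58 dB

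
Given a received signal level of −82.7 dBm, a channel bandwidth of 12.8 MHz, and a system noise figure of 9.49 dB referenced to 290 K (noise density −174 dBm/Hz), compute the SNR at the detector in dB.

10.7 dB

Noise floor: N = −174 + 10 log₁₀(B) + NF
10 log₁₀(1.28×10⁷) = 71.07 dB
N = −174 + 71.07 + 9.49 = −93.44 dBm
SNR = P_sig − N = −82.7 − (−93.44) = 10.74 dB → 10.7 dB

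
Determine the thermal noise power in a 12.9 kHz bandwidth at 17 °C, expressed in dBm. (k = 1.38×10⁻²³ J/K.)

−132.9 dBm

T = 17 °C + 273.15 = 290.15 K
P_n = kTB = 1.38×10⁻²³ × 290.15 × 1.29×10⁴ = 5.17×10⁻¹⁷ W
In dBm: 10 log₁₀(5.17×10⁻¹⁷ / 10⁻³) = −132.9 dBm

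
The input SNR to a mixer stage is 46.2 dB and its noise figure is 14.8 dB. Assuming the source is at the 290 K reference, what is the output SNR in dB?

31.4 dB

By definition F = SNR_in/SNR_out, so in dB: SNR_out = SNR_in − NF
SNR_out = 46.2 − 14.8 = 31.4 dB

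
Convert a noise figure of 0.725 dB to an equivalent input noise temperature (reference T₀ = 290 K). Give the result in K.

52.7 K

F = 10^(0.725/10) = 1.18168
T_e = (F − 1)·T₀ = (1.18168 − 1) × 290 = 52.7 K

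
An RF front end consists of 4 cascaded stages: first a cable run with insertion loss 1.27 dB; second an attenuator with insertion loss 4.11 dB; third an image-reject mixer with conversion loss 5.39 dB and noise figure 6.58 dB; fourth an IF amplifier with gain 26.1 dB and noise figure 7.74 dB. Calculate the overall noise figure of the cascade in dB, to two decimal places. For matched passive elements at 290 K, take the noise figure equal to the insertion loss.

Convert to linear (a loss of L dB is a gain of −L dB): F_i = 10^(NF_i/10), G_i = 10^(G_i,dB/10)
  Stage 1: F_1 = 10^(1.27/10) = 1.340, G_1 = 10^(−1.27/10) = 0.7464
  Stage 2: F_2 = 10^(4.11/10) = 2.576, G_2 = 10^(−4.11/10) = 0.3882
  Stage 3: F_3 = 10^(6.58/10) = 4.550, G_3 = 10^(−5.39/10) = 0.2891
  Stage 4: F_4 = 10^(7.74/10) = 5.943, G_4 = 10^(26.1/10) = 407.4
Friis cascade:
  F = 1.340 + (2.576 − 1)/0.7464 + (4.550 − 1)/0.2897 + (5.943 − 1)/0.08375 = 74.72
NF = 10 log₁₀(74.72) = 18.73 dB

18.73 dB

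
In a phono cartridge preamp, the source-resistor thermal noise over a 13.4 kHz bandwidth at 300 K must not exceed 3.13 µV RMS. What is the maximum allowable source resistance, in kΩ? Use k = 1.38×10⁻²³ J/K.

Johnson–Nyquist: V_n = √(4kTRB) ⇒ R = V_n² / (4kTB)
4kTB = 4 × 1.38×10⁻²³ × 300 × 1.34×10⁴ = 2.22×10⁻¹⁶
R = (3.13×10⁻⁶)² / 2.22×10⁻¹⁶ = 4.41×10⁴ Ω = 44.1 kΩ

44.1 kΩ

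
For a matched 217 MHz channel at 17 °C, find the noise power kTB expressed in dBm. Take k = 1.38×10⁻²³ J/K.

−90.6 dBm

T = 17 °C + 273.15 = 290.15 K
P_n = kTB = 1.38×10⁻²³ × 290.15 × 2.17×10⁸ = 8.69×10⁻¹³ W
In dBm: 10 log₁₀(8.69×10⁻¹³ / 10⁻³) = −90.6 dBm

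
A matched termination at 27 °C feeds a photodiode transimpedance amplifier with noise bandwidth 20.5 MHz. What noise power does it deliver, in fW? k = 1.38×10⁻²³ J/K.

84.9 fW

T = 27 °C + 273.15 = 300.15 K
P_n = kTB = 1.38×10⁻²³ × 300.15 × 2.05×10⁷ = 8.49×10⁻¹⁴ W = 84.9 fW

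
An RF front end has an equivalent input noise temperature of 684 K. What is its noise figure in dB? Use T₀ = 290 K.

5.26 dB

F = 1 + T_e/T₀ = 1 + 684/290 = 3.35862
NF = 10 log₁₀(3.35862) = 5.26 dB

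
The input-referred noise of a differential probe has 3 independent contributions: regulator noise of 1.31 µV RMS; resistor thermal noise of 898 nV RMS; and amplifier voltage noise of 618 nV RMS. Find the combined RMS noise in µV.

Uncorrelated sources add in power (mean-square): V_tot = √(ΣV_i²)
V_tot = √[(1.31×10⁻⁶)² + (8.98×10⁻⁷)² + (6.18×10⁻⁷)²] = 1.70×10⁻⁶ V = 1.70 µV

1.70 µV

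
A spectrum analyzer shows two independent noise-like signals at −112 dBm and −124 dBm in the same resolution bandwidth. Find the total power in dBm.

−111.7 dBm

Convert to linear, add, convert back:
P₁ = 6.31×10⁻¹⁵ W, P₂ = 3.98×10⁻¹⁶ W
P_tot = 6.71×10⁻¹⁵ W → 10 log₁₀(P_tot / 10⁻³) = −111.7 dBm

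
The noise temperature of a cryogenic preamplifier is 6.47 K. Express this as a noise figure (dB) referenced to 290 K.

0.096 dB

F = 1 + T_e/T₀ = 1 + 6.47/290 = 1.02231
NF = 10 log₁₀(1.02231) = 0.096 dB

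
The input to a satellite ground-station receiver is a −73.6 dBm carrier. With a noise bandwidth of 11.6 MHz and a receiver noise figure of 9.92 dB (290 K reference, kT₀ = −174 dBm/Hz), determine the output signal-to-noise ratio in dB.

Noise floor: N = −174 + 10 log₁₀(B) + NF
10 log₁₀(1.16×10⁷) = 70.64 dB
N = −174 + 70.64 + 9.92 = −93.44 dBm
SNR = P_sig − N = −73.6 − (−93.44) = 19.84 dB → 19.8 dB

19.8 dB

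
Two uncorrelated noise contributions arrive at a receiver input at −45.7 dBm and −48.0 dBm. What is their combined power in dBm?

−43.7 dBm

Convert to linear, add, convert back:
P₁ = 2.69×10⁻⁸ W, P₂ = 1.58×10⁻⁸ W
P_tot = 4.28×10⁻⁸ W → 10 log₁₀(P_tot / 10⁻³) = −43.7 dBm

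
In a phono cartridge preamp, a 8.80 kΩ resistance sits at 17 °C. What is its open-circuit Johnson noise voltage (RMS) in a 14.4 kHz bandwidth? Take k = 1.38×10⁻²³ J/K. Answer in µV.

T = 17 °C + 273.15 = 290.15 K
V_n = √(4kTRB)
4kTRB = 4 × 1.38×10⁻²³ × 290.15 × 8.80×10³ × 1.44×10⁴ = 2.03×10⁻¹² V²
V_n = √(2.03×10⁻¹²) = 1.42×10⁻⁶ V = 1.42 µV

1.42 µV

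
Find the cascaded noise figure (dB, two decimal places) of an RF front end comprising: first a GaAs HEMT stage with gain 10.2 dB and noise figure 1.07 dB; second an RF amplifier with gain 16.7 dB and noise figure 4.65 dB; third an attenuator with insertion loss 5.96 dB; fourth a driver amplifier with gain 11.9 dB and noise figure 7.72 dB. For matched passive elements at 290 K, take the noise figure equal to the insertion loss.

1.78 dB

Convert to linear (a loss of L dB is a gain of −L dB): F_i = 10^(NF_i/10), G_i = 10^(G_i,dB/10)
  Stage 1: F_1 = 10^(1.07/10) = 1.279, G_1 = 10^(10.2/10) = 10.47
  Stage 2: F_2 = 10^(4.65/10) = 2.917, G_2 = 10^(16.7/10) = 46.77
  Stage 3: F_3 = 10^(5.96/10) = 3.945, G_3 = 10^(−5.96/10) = 0.2535
  Stage 4: F_4 = 10^(7.72/10) = 5.916, G_4 = 10^(11.9/10) = 15.49
Friis cascade:
  F = 1.279 + (2.917 − 1)/10.47 + (3.945 − 1)/489.8 + (5.916 − 1)/124.2 = 1.508
NF = 10 log₁₀(1.508) = 1.78 dB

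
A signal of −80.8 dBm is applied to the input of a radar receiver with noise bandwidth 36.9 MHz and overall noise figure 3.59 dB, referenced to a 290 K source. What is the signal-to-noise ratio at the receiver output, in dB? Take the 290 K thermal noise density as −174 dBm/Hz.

13.9 dB

Noise floor: N = −174 + 10 log₁₀(B) + NF
10 log₁₀(3.69×10⁷) = 75.67 dB
N = −174 + 75.67 + 3.59 = −94.74 dBm
SNR = P_sig − N = −80.8 − (−94.74) = 13.94 dB → 13.9 dB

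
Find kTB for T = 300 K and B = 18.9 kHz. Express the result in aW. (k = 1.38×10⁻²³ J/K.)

78.2 aW

P_n = kTB = 1.38×10⁻²³ × 300 × 1.89×10⁴ = 7.82×10⁻¹⁷ W = 78.2 aW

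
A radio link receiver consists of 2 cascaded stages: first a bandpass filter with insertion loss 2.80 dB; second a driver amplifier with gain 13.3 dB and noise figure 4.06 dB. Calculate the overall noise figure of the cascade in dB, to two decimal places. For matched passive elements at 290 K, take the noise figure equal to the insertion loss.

Convert to linear (a loss of L dB is a gain of −L dB): F_i = 10^(NF_i/10), G_i = 10^(G_i,dB/10)
  Stage 1: F_1 = 10^(2.80/10) = 1.905, G_1 = 10^(−2.80/10) = 0.5248
  Stage 2: F_2 = 10^(4.06/10) = 2.547, G_2 = 10^(13.3/10) = 21.38
Friis cascade:
  F = 1.905 + (2.547 − 1)/0.5248 = 4.853
NF = 10 log₁₀(4.853) = 6.86 dB

6.86 dB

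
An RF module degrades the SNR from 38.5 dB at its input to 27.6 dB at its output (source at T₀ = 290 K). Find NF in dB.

NF (dB) = SNR_in(dB) − SNR_out(dB) when the source is at T₀
NF = 38.5 − 27.6 = 10.9 dB

10.9 dB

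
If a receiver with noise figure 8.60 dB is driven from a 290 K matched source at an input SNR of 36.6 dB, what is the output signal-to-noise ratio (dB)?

By definition F = SNR_in/SNR_out, so in dB: SNR_out = SNR_in − NF
SNR_out = 36.6 − 8.60 = 28.00 dB

28.00 dB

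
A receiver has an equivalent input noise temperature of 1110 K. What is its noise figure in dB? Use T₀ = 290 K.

6.84 dB

F = 1 + T_e/T₀ = 1 + 1110/290 = 4.82759
NF = 10 log₁₀(4.82759) = 6.84 dB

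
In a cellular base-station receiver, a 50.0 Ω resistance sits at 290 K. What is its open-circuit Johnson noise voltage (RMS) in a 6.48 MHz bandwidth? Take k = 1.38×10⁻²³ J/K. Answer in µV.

2.28 µV

V_n = √(4kTRB)
4kTRB = 4 × 1.38×10⁻²³ × 290 × 5.00×10¹ × 6.48×10⁶ = 5.19×10⁻¹² V²
V_n = √(5.19×10⁻¹²) = 2.28×10⁻⁶ V = 2.28 µV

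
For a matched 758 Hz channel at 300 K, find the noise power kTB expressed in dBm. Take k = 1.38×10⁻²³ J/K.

P_n = kTB = 1.38×10⁻²³ × 300 × 7.58×10² = 3.14×10⁻¹⁸ W
In dBm: 10 log₁₀(3.14×10⁻¹⁸ / 10⁻³) = −145.0 dBm

−145.0 dBm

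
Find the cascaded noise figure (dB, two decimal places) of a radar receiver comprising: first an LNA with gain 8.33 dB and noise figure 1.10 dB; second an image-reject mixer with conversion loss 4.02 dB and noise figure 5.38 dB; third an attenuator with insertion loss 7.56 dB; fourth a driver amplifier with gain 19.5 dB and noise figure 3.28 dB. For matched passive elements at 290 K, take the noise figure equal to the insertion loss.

7.62 dB

Convert to linear (a loss of L dB is a gain of −L dB): F_i = 10^(NF_i/10), G_i = 10^(G_i,dB/10)
  Stage 1: F_1 = 10^(1.10/10) = 1.288, G_1 = 10^(8.33/10) = 6.808
  Stage 2: F_2 = 10^(5.38/10) = 3.451, G_2 = 10^(−4.02/10) = 0.3963
  Stage 3: F_3 = 10^(7.56/10) = 5.702, G_3 = 10^(−7.56/10) = 0.1754
  Stage 4: F_4 = 10^(3.28/10) = 2.128, G_4 = 10^(19.5/10) = 89.13
Friis cascade:
  F = 1.288 + (3.451 − 1)/6.808 + (5.702 − 1)/2.698 + (2.128 − 1)/0.4732 = 5.775
NF = 10 log₁₀(5.775) = 7.62 dB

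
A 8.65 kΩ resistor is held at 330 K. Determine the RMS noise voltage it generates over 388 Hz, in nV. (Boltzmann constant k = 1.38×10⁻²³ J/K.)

247 nV

V_n = √(4kTRB)
4kTRB = 4 × 1.38×10⁻²³ × 330 × 8.65×10³ × 3.88×10² = 6.11×10⁻¹⁴ V²
V_n = √(6.11×10⁻¹⁴) = 2.47×10⁻⁷ V = 247 nV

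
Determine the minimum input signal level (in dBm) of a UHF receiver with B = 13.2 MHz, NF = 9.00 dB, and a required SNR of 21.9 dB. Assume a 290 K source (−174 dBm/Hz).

Sensitivity = −174 + 10 log₁₀(B) + NF + SNR_min
= −174 + 71.21 + 9.00 + 21.9
= −71.89 dBm → −71.9 dBm

−71.9 dBm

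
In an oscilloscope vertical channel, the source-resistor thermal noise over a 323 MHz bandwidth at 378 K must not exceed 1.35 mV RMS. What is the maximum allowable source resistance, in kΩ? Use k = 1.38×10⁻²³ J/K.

270 kΩ

Johnson–Nyquist: V_n = √(4kTRB) ⇒ R = V_n² / (4kTB)
4kTB = 4 × 1.38×10⁻²³ × 378 × 3.23×10⁸ = 6.74×10⁻¹²
R = (1.35×10⁻³)² / 6.74×10⁻¹² = 2.70×10⁵ Ω = 270 kΩ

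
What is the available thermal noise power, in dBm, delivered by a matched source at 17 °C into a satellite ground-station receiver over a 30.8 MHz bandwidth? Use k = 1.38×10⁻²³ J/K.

−99.1 dBm

T = 17 °C + 273.15 = 290.15 K
P_n = kTB = 1.38×10⁻²³ × 290.15 × 3.08×10⁷ = 1.23×10⁻¹³ W
In dBm: 10 log₁₀(1.23×10⁻¹³ / 10⁻³) = −99.1 dBm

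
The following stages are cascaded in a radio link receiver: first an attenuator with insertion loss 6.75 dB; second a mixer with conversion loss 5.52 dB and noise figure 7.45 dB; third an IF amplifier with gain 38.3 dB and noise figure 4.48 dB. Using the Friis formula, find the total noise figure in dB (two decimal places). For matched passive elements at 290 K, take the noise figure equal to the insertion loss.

Convert to linear (a loss of L dB is a gain of −L dB): F_i = 10^(NF_i/10), G_i = 10^(G_i,dB/10)
  Stage 1: F_1 = 10^(6.75/10) = 4.732, G_1 = 10^(−6.75/10) = 0.2113
  Stage 2: F_2 = 10^(7.45/10) = 5.559, G_2 = 10^(−5.52/10) = 0.2805
  Stage 3: F_3 = 10^(4.48/10) = 2.805, G_3 = 10^(38.3/10) = 6761
Friis cascade:
  F = 4.732 + (5.559 − 1)/0.2113 + (2.805 − 1)/0.05929 = 56.75
NF = 10 log₁₀(56.75) = 17.54 dB

17.54 dB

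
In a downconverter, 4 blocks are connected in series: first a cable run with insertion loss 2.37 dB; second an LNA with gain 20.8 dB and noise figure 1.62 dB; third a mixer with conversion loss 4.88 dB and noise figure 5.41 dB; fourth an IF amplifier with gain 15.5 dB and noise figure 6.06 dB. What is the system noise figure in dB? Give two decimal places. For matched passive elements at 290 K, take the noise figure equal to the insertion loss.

Convert to linear (a loss of L dB is a gain of −L dB): F_i = 10^(NF_i/10), G_i = 10^(G_i,dB/10)
  Stage 1: F_1 = 10^(2.37/10) = 1.726, G_1 = 10^(−2.37/10) = 0.5794
  Stage 2: F_2 = 10^(1.62/10) = 1.452, G_2 = 10^(20.8/10) = 120.2
  Stage 3: F_3 = 10^(5.41/10) = 3.475, G_3 = 10^(−4.88/10) = 0.3251
  Stage 4: F_4 = 10^(6.06/10) = 4.036, G_4 = 10^(15.5/10) = 35.48
Friis cascade:
  F = 1.726 + (1.452 − 1)/0.5794 + (3.475 − 1)/69.66 + (4.036 − 1)/22.65 = 2.676
NF = 10 log₁₀(2.676) = 4.27 dB

4.27 dB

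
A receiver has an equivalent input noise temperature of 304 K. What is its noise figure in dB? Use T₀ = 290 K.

3.11 dB

F = 1 + T_e/T₀ = 1 + 304/290 = 2.04828
NF = 10 log₁₀(2.04828) = 3.11 dB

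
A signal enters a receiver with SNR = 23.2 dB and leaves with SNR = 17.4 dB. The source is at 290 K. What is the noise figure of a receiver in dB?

5.8 dB

NF (dB) = SNR_in(dB) − SNR_out(dB) when the source is at T₀
NF = 23.2 − 17.4 = 5.8 dB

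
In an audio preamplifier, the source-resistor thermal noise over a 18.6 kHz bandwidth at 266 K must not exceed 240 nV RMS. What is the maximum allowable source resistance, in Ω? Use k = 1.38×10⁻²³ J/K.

Johnson–Nyquist: V_n = √(4kTRB) ⇒ R = V_n² / (4kTB)
4kTB = 4 × 1.38×10⁻²³ × 266 × 1.86×10⁴ = 2.73×10⁻¹⁶
R = (2.40×10⁻⁷)² / 2.73×10⁻¹⁶ = 2.11×10² Ω = 211 Ω

211 Ω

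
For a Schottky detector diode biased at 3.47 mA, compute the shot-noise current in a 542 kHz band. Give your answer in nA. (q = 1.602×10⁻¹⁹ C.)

I_n = √(2qI·B)
2qI·B = 2 × 1.602×10⁻¹⁹ × 3.47×10⁻³ × 5.42×10⁵ = 6.03×10⁻¹⁶ A²
I_n = √(6.03×10⁻¹⁶) = 2.45×10⁻⁸ A = 24.5 nA

24.5 nA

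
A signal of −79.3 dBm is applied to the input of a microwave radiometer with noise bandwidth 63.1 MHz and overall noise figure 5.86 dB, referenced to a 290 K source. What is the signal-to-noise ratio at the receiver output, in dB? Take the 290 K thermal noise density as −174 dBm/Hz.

Noise floor: N = −174 + 10 log₁₀(B) + NF
10 log₁₀(6.31×10⁷) = 78 dB
N = −174 + 78 + 5.86 = −90.14 dBm
SNR = P_sig − N = −79.3 − (−90.14) = 10.84 dB → 10.8 dB

10.8 dB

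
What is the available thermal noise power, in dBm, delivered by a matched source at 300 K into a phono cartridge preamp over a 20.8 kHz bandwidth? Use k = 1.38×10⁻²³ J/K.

−130.6 dBm

P_n = kTB = 1.38×10⁻²³ × 300 × 2.08×10⁴ = 8.61×10⁻¹⁷ W
In dBm: 10 log₁₀(8.61×10⁻¹⁷ / 10⁻³) = −130.6 dBm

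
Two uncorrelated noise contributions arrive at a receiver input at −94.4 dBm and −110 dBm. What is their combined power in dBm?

−94.3 dBm

Convert to linear, add, convert back:
P₁ = 3.63×10⁻¹³ W, P₂ = 1.00×10⁻¹⁴ W
P_tot = 3.73×10⁻¹³ W → 10 log₁₀(P_tot / 10⁻³) = −94.3 dBm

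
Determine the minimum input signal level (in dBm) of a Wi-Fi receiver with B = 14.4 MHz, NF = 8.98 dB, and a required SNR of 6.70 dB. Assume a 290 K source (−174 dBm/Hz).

Sensitivity = −174 + 10 log₁₀(B) + NF + SNR_min
= −174 + 71.58 + 8.98 + 6.70
= −86.74 dBm → −86.7 dBm

−86.7 dBm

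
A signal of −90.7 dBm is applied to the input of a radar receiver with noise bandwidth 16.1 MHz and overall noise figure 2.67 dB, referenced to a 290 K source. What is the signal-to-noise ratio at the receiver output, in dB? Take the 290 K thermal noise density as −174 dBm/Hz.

8.6 dB

Noise floor: N = −174 + 10 log₁₀(B) + NF
10 log₁₀(1.61×10⁷) = 72.07 dB
N = −174 + 72.07 + 2.67 = −99.26 dBm
SNR = P_sig − N = −90.7 − (−99.26) = 8.56 dB → 8.6 dB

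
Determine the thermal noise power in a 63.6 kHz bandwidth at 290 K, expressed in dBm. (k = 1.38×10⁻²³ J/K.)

P_n = kTB = 1.38×10⁻²³ × 290 × 6.36×10⁴ = 2.55×10⁻¹⁶ W
In dBm: 10 log₁₀(2.55×10⁻¹⁶ / 10⁻³) = −125.9 dBm

−125.9 dBm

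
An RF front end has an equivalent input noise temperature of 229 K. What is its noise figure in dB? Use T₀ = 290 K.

2.53 dB

F = 1 + T_e/T₀ = 1 + 229/290 = 1.78966
NF = 10 log₁₀(1.78966) = 2.53 dB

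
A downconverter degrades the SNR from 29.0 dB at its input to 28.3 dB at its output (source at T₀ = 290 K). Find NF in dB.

0.7 dB

NF (dB) = SNR_in(dB) − SNR_out(dB) when the source is at T₀
NF = 29.0 − 28.3 = 0.7 dB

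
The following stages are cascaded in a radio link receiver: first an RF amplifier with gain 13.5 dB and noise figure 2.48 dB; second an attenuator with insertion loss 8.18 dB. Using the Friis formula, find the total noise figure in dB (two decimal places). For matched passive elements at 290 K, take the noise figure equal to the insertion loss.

3.05 dB

Convert to linear (a loss of L dB is a gain of −L dB): F_i = 10^(NF_i/10), G_i = 10^(G_i,dB/10)
  Stage 1: F_1 = 10^(2.48/10) = 1.770, G_1 = 10^(13.5/10) = 22.39
  Stage 2: F_2 = 10^(8.18/10) = 6.577, G_2 = 10^(−8.18/10) = 0.1521
Friis cascade:
  F = 1.770 + (6.577 − 1)/22.39 = 2.019
NF = 10 log₁₀(2.019) = 3.05 dB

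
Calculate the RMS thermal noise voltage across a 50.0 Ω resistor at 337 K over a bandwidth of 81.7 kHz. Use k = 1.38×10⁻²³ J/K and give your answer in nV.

V_n = √(4kTRB)
4kTRB = 4 × 1.38×10⁻²³ × 337 × 5.00×10¹ × 8.17×10⁴ = 7.60×10⁻¹⁴ V²
V_n = √(7.60×10⁻¹⁴) = 2.76×10⁻⁷ V = 276 nV

276 nV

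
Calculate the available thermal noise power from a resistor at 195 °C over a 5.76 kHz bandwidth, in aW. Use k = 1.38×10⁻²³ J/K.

37.2 aW

T = 195 °C + 273.15 = 468.15 K
P_n = kTB = 1.38×10⁻²³ × 468.15 × 5.76×10³ = 3.72×10⁻¹⁷ W = 37.2 aW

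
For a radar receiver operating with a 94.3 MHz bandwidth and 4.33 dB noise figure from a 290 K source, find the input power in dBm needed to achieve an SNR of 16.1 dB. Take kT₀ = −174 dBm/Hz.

−73.8 dBm

Sensitivity = −174 + 10 log₁₀(B) + NF + SNR_min
= −174 + 79.75 + 4.33 + 16.1
= −73.82 dBm → −73.8 dBm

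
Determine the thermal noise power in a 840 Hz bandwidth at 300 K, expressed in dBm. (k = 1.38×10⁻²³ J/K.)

−144.6 dBm

P_n = kTB = 1.38×10⁻²³ × 300 × 8.40×10² = 3.48×10⁻¹⁸ W
In dBm: 10 log₁₀(3.48×10⁻¹⁸ / 10⁻³) = −144.6 dBm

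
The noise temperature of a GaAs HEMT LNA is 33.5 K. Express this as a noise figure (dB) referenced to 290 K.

0.475 dB

F = 1 + T_e/T₀ = 1 + 33.5/290 = 1.11552
NF = 10 log₁₀(1.11552) = 0.475 dB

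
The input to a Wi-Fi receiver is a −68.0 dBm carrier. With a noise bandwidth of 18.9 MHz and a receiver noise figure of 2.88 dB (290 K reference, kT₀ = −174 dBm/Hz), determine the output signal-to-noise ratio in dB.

30.4 dB

Noise floor: N = −174 + 10 log₁₀(B) + NF
10 log₁₀(1.89×10⁷) = 72.76 dB
N = −174 + 72.76 + 2.88 = −98.36 dBm
SNR = P_sig − N = −68.0 − (−98.36) = 30.36 dB → 30.4 dB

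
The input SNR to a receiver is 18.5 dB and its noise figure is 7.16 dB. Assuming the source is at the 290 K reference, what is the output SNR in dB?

11.34 dB

By definition F = SNR_in/SNR_out, so in dB: SNR_out = SNR_in − NF
SNR_out = 18.5 − 7.16 = 11.34 dB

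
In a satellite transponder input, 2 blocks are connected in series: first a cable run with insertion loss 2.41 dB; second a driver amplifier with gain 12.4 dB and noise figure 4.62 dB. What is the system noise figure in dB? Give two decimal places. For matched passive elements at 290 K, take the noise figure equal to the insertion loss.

Convert to linear (a loss of L dB is a gain of −L dB): F_i = 10^(NF_i/10), G_i = 10^(G_i,dB/10)
  Stage 1: F_1 = 10^(2.41/10) = 1.742, G_1 = 10^(−2.41/10) = 0.5741
  Stage 2: F_2 = 10^(4.62/10) = 2.897, G_2 = 10^(12.4/10) = 17.38
Friis cascade:
  F = 1.742 + (2.897 − 1)/0.5741 = 5.047
NF = 10 log₁₀(5.047) = 7.03 dB

7.03 dB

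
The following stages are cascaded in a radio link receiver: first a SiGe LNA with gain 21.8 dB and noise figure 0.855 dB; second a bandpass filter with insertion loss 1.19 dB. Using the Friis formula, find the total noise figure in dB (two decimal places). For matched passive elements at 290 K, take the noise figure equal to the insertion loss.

Convert to linear (a loss of L dB is a gain of −L dB): F_i = 10^(NF_i/10), G_i = 10^(G_i,dB/10)
  Stage 1: F_1 = 10^(0.855/10) = 1.218, G_1 = 10^(21.8/10) = 151.4
  Stage 2: F_2 = 10^(1.19/10) = 1.315, G_2 = 10^(−1.19/10) = 0.7603
Friis cascade:
  F = 1.218 + (1.315 − 1)/151.4 = 1.220
NF = 10 log₁₀(1.220) = 0.86 dB

0.86 dB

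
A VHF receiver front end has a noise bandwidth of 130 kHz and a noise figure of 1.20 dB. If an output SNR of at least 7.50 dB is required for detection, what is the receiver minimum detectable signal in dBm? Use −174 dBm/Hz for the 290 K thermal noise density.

Sensitivity = −174 + 10 log₁₀(B) + NF + SNR_min
= −174 + 51.14 + 1.20 + 7.50
= −114.16 dBm → −114.2 dBm

−114.2 dBm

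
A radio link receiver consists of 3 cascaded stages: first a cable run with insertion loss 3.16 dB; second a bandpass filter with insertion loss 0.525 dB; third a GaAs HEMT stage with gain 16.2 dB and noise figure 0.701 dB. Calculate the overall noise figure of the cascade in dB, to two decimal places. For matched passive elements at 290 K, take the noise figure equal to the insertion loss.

4.39 dB

Convert to linear (a loss of L dB is a gain of −L dB): F_i = 10^(NF_i/10), G_i = 10^(G_i,dB/10)
  Stage 1: F_1 = 10^(3.16/10) = 2.070, G_1 = 10^(−3.16/10) = 0.4831
  Stage 2: F_2 = 10^(0.525/10) = 1.128, G_2 = 10^(−0.525/10) = 0.8861
  Stage 3: F_3 = 10^(0.701/10) = 1.175, G_3 = 10^(16.2/10) = 41.69
Friis cascade:
  F = 2.070 + (1.128 − 1)/0.4831 + (1.175 − 1)/0.4281 = 2.745
NF = 10 log₁₀(2.745) = 4.39 dB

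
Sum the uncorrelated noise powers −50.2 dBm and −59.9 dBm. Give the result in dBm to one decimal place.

−49.8 dBm

Convert to linear, add, convert back:
P₁ = 9.55×10⁻⁹ W, P₂ = 1.02×10⁻⁹ W
P_tot = 1.06×10⁻⁸ W → 10 log₁₀(P_tot / 10⁻³) = −49.8 dBm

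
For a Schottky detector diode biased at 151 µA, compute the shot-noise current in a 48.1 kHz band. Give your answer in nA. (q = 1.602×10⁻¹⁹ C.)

I_n = √(2qI·B)
2qI·B = 2 × 1.602×10⁻¹⁹ × 1.51×10⁻⁴ × 4.81×10⁴ = 2.33×10⁻¹⁸ A²
I_n = √(2.33×10⁻¹⁸) = 1.53×10⁻⁹ A = 1.53 nA

1.53 nA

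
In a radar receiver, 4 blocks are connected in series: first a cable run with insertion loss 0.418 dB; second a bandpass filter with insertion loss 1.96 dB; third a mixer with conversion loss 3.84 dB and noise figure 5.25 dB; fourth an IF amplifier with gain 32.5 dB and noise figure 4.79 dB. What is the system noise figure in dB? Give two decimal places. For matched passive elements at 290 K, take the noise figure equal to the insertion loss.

11.53 dB

Convert to linear (a loss of L dB is a gain of −L dB): F_i = 10^(NF_i/10), G_i = 10^(G_i,dB/10)
  Stage 1: F_1 = 10^(0.418/10) = 1.101, G_1 = 10^(−0.418/10) = 0.9082
  Stage 2: F_2 = 10^(1.96/10) = 1.570, G_2 = 10^(−1.96/10) = 0.6368
  Stage 3: F_3 = 10^(5.25/10) = 3.350, G_3 = 10^(−3.84/10) = 0.4130
  Stage 4: F_4 = 10^(4.79/10) = 3.013, G_4 = 10^(32.5/10) = 1778
Friis cascade:
  F = 1.101 + (1.570 − 1)/0.9082 + (3.350 − 1)/0.5784 + (3.013 − 1)/0.2389 = 14.22
NF = 10 log₁₀(14.22) = 11.53 dB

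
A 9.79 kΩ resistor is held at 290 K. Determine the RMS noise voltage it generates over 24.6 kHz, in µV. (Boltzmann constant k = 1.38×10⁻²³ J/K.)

1.96 µV

V_n = √(4kTRB)
4kTRB = 4 × 1.38×10⁻²³ × 290 × 9.79×10³ × 2.46×10⁴ = 3.86×10⁻¹² V²
V_n = √(3.86×10⁻¹²) = 1.96×10⁻⁶ V = 1.96 µV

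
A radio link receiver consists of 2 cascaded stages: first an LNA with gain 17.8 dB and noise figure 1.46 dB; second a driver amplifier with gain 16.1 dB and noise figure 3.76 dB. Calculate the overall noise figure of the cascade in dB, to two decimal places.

Convert to linear (a loss of L dB is a gain of −L dB): F_i = 10^(NF_i/10), G_i = 10^(G_i,dB/10)
  Stage 1: F_1 = 10^(1.46/10) = 1.400, G_1 = 10^(17.8/10) = 60.26
  Stage 2: F_2 = 10^(3.76/10) = 2.377, G_2 = 10^(16.1/10) = 40.74
Friis cascade:
  F = 1.400 + (2.377 − 1)/60.26 = 1.422
NF = 10 log₁₀(1.422) = 1.53 dB

1.53 dB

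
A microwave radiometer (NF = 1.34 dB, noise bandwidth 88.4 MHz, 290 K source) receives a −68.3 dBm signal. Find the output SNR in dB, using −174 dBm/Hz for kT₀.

24.9 dB

Noise floor: N = −174 + 10 log₁₀(B) + NF
10 log₁₀(8.84×10⁷) = 79.46 dB
N = −174 + 79.46 + 1.34 = −93.20 dBm
SNR = P_sig − N = −68.3 − (−93.20) = 24.90 dB → 24.9 dB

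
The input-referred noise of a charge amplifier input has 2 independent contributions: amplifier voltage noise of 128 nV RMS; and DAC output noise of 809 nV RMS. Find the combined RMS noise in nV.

819 nV

Uncorrelated sources add in power (mean-square): V_tot = √(ΣV_i²)
V_tot = √[(1.28×10⁻⁷)² + (8.09×10⁻⁷)²] = 8.19×10⁻⁷ V = 819 nV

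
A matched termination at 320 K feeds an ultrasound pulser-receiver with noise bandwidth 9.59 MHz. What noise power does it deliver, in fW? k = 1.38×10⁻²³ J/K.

42.3 fW

P_n = kTB = 1.38×10⁻²³ × 320 × 9.59×10⁶ = 4.23×10⁻¹⁴ W = 42.3 fW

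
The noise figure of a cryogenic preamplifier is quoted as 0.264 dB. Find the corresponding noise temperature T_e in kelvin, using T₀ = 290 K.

18.2 K

F = 10^(0.264/10) = 1.06267
T_e = (F − 1)·T₀ = (1.06267 − 1) × 290 = 18.2 K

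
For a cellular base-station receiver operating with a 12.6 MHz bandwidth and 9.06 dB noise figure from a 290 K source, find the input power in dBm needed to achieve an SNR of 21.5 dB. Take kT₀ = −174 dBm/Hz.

−72.4 dBm

Sensitivity = −174 + 10 log₁₀(B) + NF + SNR_min
= −174 + 71 + 9.06 + 21.5
= −72.44 dBm → −72.4 dBm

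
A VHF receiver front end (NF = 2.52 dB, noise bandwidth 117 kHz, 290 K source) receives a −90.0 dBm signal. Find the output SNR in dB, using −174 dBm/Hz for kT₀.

30.8 dB

Noise floor: N = −174 + 10 log₁₀(B) + NF
10 log₁₀(1.17×10⁵) = 50.68 dB
N = −174 + 50.68 + 2.52 = −120.80 dBm
SNR = P_sig − N = −90.0 − (−120.80) = 30.80 dB → 30.8 dB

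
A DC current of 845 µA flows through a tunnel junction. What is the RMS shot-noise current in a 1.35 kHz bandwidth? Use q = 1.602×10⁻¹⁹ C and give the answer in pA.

I_n = √(2qI·B)
2qI·B = 2 × 1.602×10⁻¹⁹ × 8.45×10⁻⁴ × 1.35×10³ = 3.65×10⁻¹⁹ A²
I_n = √(3.65×10⁻¹⁹) = 6.05×10⁻¹⁰ A = 605 pA

605 pA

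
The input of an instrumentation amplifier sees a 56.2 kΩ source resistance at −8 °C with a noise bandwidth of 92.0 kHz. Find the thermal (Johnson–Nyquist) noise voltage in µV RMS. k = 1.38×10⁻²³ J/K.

T = −8 °C + 273.15 = 265.15 K
V_n = √(4kTRB)
4kTRB = 4 × 1.38×10⁻²³ × 265.15 × 5.62×10⁴ × 9.20×10⁴ = 7.57×10⁻¹¹ V²
V_n = √(7.57×10⁻¹¹) = 8.70×10⁻⁶ V = 8.70 µV

8.70 µV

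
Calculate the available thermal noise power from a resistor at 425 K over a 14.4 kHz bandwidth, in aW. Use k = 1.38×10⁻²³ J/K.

P_n = kTB = 1.38×10⁻²³ × 425 × 1.44×10⁴ = 8.45×10⁻¹⁷ W = 84.5 aW

84.5 aW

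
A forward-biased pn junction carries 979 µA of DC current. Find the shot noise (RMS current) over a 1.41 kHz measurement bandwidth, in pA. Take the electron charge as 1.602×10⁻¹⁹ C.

665 pA

I_n = √(2qI·B)
2qI·B = 2 × 1.602×10⁻¹⁹ × 9.79×10⁻⁴ × 1.41×10³ = 4.42×10⁻¹⁹ A²
I_n = √(4.42×10⁻¹⁹) = 6.65×10⁻¹⁰ A = 665 pA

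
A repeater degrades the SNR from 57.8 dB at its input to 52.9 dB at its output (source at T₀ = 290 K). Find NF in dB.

NF (dB) = SNR_in(dB) − SNR_out(dB) when the source is at T₀
NF = 57.8 − 52.9 = 4.9 dB

4.9 dB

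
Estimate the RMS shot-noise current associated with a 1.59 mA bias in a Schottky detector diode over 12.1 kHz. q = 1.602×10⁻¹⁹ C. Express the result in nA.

2.48 nA

I_n = √(2qI·B)
2qI·B = 2 × 1.602×10⁻¹⁹ × 1.59×10⁻³ × 1.21×10⁴ = 6.16×10⁻¹⁸ A²
I_n = √(6.16×10⁻¹⁸) = 2.48×10⁻⁹ A = 2.48 nA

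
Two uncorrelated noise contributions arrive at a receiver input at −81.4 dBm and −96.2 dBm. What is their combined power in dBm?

−81.3 dBm

Convert to linear, add, convert back:
P₁ = 7.24×10⁻¹² W, P₂ = 2.40×10⁻¹³ W
P_tot = 7.48×10⁻¹² W → 10 log₁₀(P_tot / 10⁻³) = −81.3 dBm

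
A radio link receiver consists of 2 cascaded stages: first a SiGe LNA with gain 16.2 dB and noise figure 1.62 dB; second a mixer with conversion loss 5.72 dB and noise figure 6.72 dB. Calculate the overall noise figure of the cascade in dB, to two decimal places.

1.88 dB

Convert to linear (a loss of L dB is a gain of −L dB): F_i = 10^(NF_i/10), G_i = 10^(G_i,dB/10)
  Stage 1: F_1 = 10^(1.62/10) = 1.452, G_1 = 10^(16.2/10) = 41.69
  Stage 2: F_2 = 10^(6.72/10) = 4.699, G_2 = 10^(−5.72/10) = 0.2679
Friis cascade:
  F = 1.452 + (4.699 − 1)/41.69 = 1.541
NF = 10 log₁₀(1.541) = 1.88 dB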